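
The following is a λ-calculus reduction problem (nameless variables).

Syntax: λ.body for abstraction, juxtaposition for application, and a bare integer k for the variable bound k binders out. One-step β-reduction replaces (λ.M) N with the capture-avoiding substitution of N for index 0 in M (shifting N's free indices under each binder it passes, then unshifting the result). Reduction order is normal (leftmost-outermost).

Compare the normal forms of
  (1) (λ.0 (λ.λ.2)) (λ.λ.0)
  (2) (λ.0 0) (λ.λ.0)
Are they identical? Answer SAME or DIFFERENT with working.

Answer: SAME — A ⇓ λ.0, B ⇓ λ.0

Derivation:
Term A:
  start: (λ.0 (λ.λ.2)) (λ.λ.0)
  step 1: (λ.λ.0) (λ.λ.λ.λ.0)
  step 2: λ.0

Term B:
  start: (λ.0 0) (λ.λ.0)
  step 1: (λ.λ.0) (λ.λ.0)
  step 2: λ.0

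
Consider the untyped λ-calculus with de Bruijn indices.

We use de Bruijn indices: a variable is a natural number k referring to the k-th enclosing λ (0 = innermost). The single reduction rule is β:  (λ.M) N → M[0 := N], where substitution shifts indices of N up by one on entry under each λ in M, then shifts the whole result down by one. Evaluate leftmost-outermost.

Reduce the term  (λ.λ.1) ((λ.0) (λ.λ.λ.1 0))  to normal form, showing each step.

Answer: normal form = λ.λ.λ.λ.1 0  (in 2 steps)

Reduction:
  start: (λ.λ.1) ((λ.0) (λ.λ.λ.1 0))
  →1  λ.(λ.0) (λ.λ.λ.1 0)
  →2  λ.λ.λ.λ.1 0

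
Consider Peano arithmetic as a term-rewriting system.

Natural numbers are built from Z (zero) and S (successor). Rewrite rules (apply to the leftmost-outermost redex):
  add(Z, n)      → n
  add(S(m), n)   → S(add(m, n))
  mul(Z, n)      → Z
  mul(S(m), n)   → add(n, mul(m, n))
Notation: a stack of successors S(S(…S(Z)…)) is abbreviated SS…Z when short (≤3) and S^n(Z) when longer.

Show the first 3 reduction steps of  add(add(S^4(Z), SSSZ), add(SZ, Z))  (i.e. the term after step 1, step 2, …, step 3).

Answer: after 3 steps: S(add(S(add(SSZ, SSSZ)), add(SZ, Z)))

Working:
  start: add(add(S^4(Z), SSSZ), add(SZ, Z))
  step 1: add(S(add(SSSZ, SSSZ)), add(SZ, Z))
  step 2: S(add(add(SSSZ, SSSZ), add(SZ, Z)))
  step 3: S(add(S(add(SSZ, SSSZ)), add(SZ, Z)))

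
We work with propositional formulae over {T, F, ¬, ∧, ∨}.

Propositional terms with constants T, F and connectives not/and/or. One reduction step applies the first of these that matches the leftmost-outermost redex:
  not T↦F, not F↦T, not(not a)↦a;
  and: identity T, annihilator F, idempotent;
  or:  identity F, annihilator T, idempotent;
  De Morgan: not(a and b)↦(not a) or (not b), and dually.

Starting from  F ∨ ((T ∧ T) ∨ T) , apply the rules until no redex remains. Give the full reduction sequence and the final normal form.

  start: F ∨ ((T ∧ T) ∨ T)
  [1] (T ∧ T) ∨ T
  [2] T

Answer: normal form = T  (in 2 steps)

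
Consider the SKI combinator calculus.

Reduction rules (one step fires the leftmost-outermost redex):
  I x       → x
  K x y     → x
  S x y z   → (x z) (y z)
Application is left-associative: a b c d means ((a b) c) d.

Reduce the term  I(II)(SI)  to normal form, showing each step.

  start: I(II)(SI)
  →1  II(SI)
  →2  I(SI)
  →3  SI

Answer: normal form = SI  (in 3 steps)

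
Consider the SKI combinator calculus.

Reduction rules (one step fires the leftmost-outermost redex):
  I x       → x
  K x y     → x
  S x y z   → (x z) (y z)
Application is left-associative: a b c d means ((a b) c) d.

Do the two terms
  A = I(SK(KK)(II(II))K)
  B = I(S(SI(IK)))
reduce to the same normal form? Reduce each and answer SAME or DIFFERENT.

Term A:
  start: I(SK(KK)(II(II))K)
  step 1: SK(KK)(II(II))K
  step 2: K(II(II))(KK(II(II)))K
  step 3: II(II)K
  step 4: I(II)K
  step 5: IIK
  step 6: IK
  step 7: K

Term B:
  start: I(S(SI(IK)))
  step 1: S(SI(IK))
  step 2: S(SIK)

Answer: DIFFERENT — A ⇓ K, B ⇓ S(SIK)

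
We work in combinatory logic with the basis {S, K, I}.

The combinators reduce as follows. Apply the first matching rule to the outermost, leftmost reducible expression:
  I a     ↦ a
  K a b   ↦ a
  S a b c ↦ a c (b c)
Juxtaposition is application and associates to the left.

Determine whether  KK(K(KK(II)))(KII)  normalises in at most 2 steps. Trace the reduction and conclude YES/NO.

Answer: YES — reaches normal form KI in 2 ≤ 2 steps

Reduction:
  start: KK(K(KK(II)))(KII)
  [1] K(KII)
  [2] KI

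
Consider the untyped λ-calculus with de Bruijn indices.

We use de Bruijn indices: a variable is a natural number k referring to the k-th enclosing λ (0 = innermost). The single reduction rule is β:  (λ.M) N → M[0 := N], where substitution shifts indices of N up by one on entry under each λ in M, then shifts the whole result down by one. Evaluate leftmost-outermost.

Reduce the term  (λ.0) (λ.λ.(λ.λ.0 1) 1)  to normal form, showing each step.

Answer: normal form = λ.λ.λ.0 2  (in 2 steps)

Derivation:
  start: (λ.0) (λ.λ.(λ.λ.0 1) 1)
  →1  λ.λ.(λ.λ.0 1) 1
  →2  λ.λ.λ.0 2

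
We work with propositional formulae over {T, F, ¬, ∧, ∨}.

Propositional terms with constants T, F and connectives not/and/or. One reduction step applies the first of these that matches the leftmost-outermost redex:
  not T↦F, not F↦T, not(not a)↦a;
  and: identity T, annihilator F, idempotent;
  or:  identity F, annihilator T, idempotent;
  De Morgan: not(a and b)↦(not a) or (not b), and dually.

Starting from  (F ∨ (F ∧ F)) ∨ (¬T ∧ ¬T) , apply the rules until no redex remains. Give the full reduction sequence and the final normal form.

Answer: normal form = F  (in 5 steps)

Working:
  start: (F ∨ (F ∧ F)) ∨ (¬T ∧ ¬T)
  [1] (F ∧ F) ∨ (¬T ∧ ¬T)
  [2] F ∨ (¬T ∧ ¬T)
  [3] ¬T ∧ ¬T
  [4] ¬T
  [5] F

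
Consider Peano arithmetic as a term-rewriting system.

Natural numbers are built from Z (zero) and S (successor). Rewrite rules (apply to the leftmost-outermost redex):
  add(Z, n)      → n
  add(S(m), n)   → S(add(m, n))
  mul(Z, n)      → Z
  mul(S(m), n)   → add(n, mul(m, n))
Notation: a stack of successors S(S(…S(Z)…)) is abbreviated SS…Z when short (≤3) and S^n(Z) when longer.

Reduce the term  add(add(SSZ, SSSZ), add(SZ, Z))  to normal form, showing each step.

Answer: normal form = S^6(Z)  (in 11 steps)

Reduction:
  start: add(add(SSZ, SSSZ), add(SZ, Z))
  [1] add(S(add(SZ, SSSZ)), add(SZ, Z))
  [2] S(add(add(SZ, SSSZ), add(SZ, Z)))
  [3] S(add(S(add(Z, SSSZ)), add(SZ, Z)))
  [4] S(S(add(add(Z, SSSZ), add(SZ, Z))))
  [5] S(S(add(SSSZ, add(SZ, Z))))
  [6] S(S(S(add(SSZ, add(SZ, Z)))))
  [7] S(S(S(S(add(SZ, add(SZ, Z))))))
  [8] S(S(S(S(S(add(Z, add(SZ, Z)))))))
  [9] S(S(S(S(S(add(SZ, Z))))))
  [10] S(S(S(S(S(S(add(Z, Z)))))))
  [11] S^6(Z)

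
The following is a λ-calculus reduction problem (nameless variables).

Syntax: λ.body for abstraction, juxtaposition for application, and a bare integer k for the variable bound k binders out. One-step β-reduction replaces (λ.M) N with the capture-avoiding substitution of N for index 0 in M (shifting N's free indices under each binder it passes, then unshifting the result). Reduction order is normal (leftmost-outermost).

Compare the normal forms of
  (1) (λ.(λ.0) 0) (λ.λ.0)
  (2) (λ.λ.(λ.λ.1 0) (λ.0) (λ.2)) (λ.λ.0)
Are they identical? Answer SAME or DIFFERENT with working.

Term A:
  start: (λ.(λ.0) 0) (λ.λ.0)
  →1  (λ.0) (λ.λ.0)
  →2  λ.λ.0

Term B:
  start: (λ.λ.(λ.λ.1 0) (λ.0) (λ.2)) (λ.λ.0)
  →1  λ.(λ.λ.1 0) (λ.0) (λ.λ.λ.0)
  →2  λ.(λ.(λ.0) 0) (λ.λ.λ.0)
  →3  λ.(λ.0) (λ.λ.λ.0)
  →4  λ.λ.λ.λ.0

Answer: DIFFERENT — A ⇓ λ.λ.0, B ⇓ λ.λ.λ.λ.0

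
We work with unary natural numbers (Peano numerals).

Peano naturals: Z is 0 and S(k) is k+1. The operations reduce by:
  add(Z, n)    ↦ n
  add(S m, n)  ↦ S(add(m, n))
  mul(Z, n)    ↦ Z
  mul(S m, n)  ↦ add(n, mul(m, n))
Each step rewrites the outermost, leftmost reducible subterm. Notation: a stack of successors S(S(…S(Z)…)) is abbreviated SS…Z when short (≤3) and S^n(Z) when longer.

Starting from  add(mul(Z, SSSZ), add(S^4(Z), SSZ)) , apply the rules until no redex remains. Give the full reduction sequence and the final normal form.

Answer: normal form = S^6(Z)  (in 7 steps)

Working:
  start: add(mul(Z, SSSZ), add(S^4(Z), SSZ))
  [1] add(Z, add(S^4(Z), SSZ))
  [2] add(S^4(Z), SSZ)
  [3] S(add(SSSZ, SSZ))
  [4] S(S(add(SSZ, SSZ)))
  [5] S(S(S(add(SZ, SSZ))))
  [6] S(S(S(S(add(Z, SSZ)))))
  [7] S^6(Z)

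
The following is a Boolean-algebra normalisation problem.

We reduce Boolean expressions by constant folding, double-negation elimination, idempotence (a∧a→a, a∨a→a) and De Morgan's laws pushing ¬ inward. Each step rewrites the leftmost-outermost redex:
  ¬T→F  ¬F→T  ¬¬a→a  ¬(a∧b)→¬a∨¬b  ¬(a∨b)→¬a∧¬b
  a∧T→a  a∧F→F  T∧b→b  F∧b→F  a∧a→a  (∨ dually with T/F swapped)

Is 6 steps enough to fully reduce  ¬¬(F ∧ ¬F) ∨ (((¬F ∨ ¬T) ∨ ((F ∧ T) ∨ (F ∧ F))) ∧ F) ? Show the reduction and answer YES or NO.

  start: ¬¬(F ∧ ¬F) ∨ (((¬F ∨ ¬T) ∨ ((F ∧ T) ∨ (F ∧ F))) ∧ F)
  [1] (F ∧ ¬F) ∨ (((¬F ∨ ¬T) ∨ ((F ∧ T) ∨ (F ∧ F))) ∧ F)
  [2] F ∨ (((¬F ∨ ¬T) ∨ ((F ∧ T) ∨ (F ∧ F))) ∧ F)
  [3] ((¬F ∨ ¬T) ∨ ((F ∧ T) ∨ (F ∧ F))) ∧ F
  [4] F

Answer: YES — reaches normal form F in 4 ≤ 6 steps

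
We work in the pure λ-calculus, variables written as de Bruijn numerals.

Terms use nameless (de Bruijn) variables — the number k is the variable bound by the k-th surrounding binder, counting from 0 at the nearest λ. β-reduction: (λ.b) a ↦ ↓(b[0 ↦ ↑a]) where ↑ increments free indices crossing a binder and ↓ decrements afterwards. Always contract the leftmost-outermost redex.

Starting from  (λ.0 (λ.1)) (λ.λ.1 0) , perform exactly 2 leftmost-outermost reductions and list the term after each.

  start: (λ.0 (λ.1)) (λ.λ.1 0)
  [1] (λ.λ.1 0) (λ.λ.λ.1 0)
  [2] λ.(λ.λ.λ.1 0) 0

Answer: after 2 steps: λ.(λ.λ.λ.1 0) 0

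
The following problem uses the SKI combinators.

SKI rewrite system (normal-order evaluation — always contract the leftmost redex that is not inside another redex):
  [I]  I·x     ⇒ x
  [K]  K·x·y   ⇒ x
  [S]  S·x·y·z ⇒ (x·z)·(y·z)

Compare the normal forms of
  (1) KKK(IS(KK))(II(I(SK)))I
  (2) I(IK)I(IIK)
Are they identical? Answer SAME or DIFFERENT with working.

Answer: DIFFERENT — A ⇓ S(KK)I, B ⇓ I

Derivation:
Term A:
  start: KKK(IS(KK))(II(I(SK)))I
  step 1: K(IS(KK))(II(I(SK)))I
  step 2: IS(KK)I
  step 3: S(KK)I

Term B:
  start: I(IK)I(IIK)
  step 1: IKI(IIK)
  step 2: KI(IIK)
  step 3: I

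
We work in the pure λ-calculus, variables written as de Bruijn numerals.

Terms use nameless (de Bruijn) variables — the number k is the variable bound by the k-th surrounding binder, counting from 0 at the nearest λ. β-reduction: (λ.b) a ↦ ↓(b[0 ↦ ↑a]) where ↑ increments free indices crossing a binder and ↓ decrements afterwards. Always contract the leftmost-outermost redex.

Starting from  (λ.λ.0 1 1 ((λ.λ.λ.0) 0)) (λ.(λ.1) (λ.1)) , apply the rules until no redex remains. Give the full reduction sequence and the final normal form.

  start: (λ.λ.0 1 1 ((λ.λ.λ.0) 0)) (λ.(λ.1) (λ.1))
  [1] λ.0 (λ.(λ.1) (λ.1)) (λ.(λ.1) (λ.1)) ((λ.λ.λ.0) 0)
  [2] λ.0 (λ.0) (λ.(λ.1) (λ.1)) ((λ.λ.λ.0) 0)
  [3] λ.0 (λ.0) (λ.0) ((λ.λ.λ.0) 0)
  [4] λ.0 (λ.0) (λ.0) (λ.λ.0)

Answer: normal form = λ.0 (λ.0) (λ.0) (λ.λ.0)  (in 4 steps)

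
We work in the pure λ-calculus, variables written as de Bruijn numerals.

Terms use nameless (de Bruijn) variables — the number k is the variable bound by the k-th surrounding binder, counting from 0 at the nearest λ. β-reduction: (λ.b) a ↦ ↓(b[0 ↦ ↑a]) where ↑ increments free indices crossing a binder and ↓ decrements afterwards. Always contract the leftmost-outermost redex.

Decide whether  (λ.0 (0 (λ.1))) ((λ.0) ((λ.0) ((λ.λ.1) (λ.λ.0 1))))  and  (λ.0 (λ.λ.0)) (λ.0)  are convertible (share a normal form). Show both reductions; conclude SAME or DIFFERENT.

Answer: DIFFERENT — A ⇓ λ.λ.0 1, B ⇓ λ.λ.0

Derivation:
Term A:
  start: (λ.0 (0 (λ.1))) ((λ.0) ((λ.0) ((λ.λ.1) (λ.λ.0 1))))
  [1] (λ.0) ((λ.0) ((λ.λ.1) (λ.λ.0 1))) ((λ.0) ((λ.0) ((λ.λ.1) (λ.λ.0 1))) (λ.(λ.0) ((λ.0) ((λ.λ.1) (λ.λ.0 1)))))
  [2] (λ.0) ((λ.λ.1) (λ.λ.0 1)) ((λ.0) ((λ.0) ((λ.λ.1) (λ.λ.0 1))) (λ.(λ.0) ((λ.0) ((λ.λ.1) (λ.λ.0 1)))))
  [3] (λ.λ.1) (λ.λ.0 1) ((λ.0) ((λ.0) ((λ.λ.1) (λ.λ.0 1))) (λ.(λ.0) ((λ.0) ((λ.λ.1) (λ.λ.0 1)))))
  [4] (λ.λ.λ.0 1) ((λ.0) ((λ.0) ((λ.λ.1) (λ.λ.0 1))) (λ.(λ.0) ((λ.0) ((λ.λ.1) (λ.λ.0 1)))))
  [5] λ.λ.0 1

Term B:
  start: (λ.0 (λ.λ.0)) (λ.0)
  [1] (λ.0) (λ.λ.0)
  [2] λ.λ.0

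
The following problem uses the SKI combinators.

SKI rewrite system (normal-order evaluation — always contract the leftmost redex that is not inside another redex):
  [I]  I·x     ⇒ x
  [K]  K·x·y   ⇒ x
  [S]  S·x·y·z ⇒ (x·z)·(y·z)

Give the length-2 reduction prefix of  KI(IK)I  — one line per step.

Answer: after 2 steps: I

Working:
  start: KI(IK)I
  →1  II
  →2  I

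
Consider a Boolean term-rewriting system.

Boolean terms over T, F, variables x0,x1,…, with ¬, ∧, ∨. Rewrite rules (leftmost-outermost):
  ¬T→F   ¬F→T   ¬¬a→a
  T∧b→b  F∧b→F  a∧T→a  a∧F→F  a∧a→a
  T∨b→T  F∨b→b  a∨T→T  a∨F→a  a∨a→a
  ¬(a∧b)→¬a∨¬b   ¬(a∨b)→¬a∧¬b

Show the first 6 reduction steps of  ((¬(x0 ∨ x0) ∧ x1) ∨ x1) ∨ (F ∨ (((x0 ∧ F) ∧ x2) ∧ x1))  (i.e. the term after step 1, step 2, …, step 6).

Answer: after 6 steps: ((¬x0 ∧ x1) ∨ x1) ∨ F

Reduction:
  start: ((¬(x0 ∨ x0) ∧ x1) ∨ x1) ∨ (F ∨ (((x0 ∧ F) ∧ x2) ∧ x1))
  →1  (((¬x0 ∧ ¬x0) ∧ x1) ∨ x1) ∨ (F ∨ (((x0 ∧ F) ∧ x2) ∧ x1))
  →2  ((¬x0 ∧ x1) ∨ x1) ∨ (F ∨ (((x0 ∧ F) ∧ x2) ∧ x1))
  →3  ((¬x0 ∧ x1) ∨ x1) ∨ (((x0 ∧ F) ∧ x2) ∧ x1)
  →4  ((¬x0 ∧ x1) ∨ x1) ∨ ((F ∧ x2) ∧ x1)
  →5  ((¬x0 ∧ x1) ∨ x1) ∨ (F ∧ x1)
  →6  ((¬x0 ∧ x1) ∨ x1) ∨ F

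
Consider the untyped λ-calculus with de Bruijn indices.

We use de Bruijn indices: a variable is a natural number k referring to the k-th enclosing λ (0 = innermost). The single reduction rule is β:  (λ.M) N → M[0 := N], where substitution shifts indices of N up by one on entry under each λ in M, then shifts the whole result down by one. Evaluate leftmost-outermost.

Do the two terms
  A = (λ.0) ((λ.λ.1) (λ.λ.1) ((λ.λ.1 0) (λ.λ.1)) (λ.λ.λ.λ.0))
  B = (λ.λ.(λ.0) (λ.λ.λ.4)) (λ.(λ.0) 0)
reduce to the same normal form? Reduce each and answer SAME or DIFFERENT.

Term A:
  start: (λ.0) ((λ.λ.1) (λ.λ.1) ((λ.λ.1 0) (λ.λ.1)) (λ.λ.λ.λ.0))
  [1] (λ.λ.1) (λ.λ.1) ((λ.λ.1 0) (λ.λ.1)) (λ.λ.λ.λ.0)
  [2] (λ.λ.λ.1) ((λ.λ.1 0) (λ.λ.1)) (λ.λ.λ.λ.0)
  [3] (λ.λ.1) (λ.λ.λ.λ.0)
  [4] λ.λ.λ.λ.λ.0

Term B:
  start: (λ.λ.(λ.0) (λ.λ.λ.4)) (λ.(λ.0) 0)
  [1] λ.(λ.0) (λ.λ.λ.λ.(λ.0) 0)
  [2] λ.λ.λ.λ.λ.(λ.0) 0
  [3] λ.λ.λ.λ.λ.0

Answer: SAME — A ⇓ λ.λ.λ.λ.λ.0, B ⇓ λ.λ.λ.λ.λ.0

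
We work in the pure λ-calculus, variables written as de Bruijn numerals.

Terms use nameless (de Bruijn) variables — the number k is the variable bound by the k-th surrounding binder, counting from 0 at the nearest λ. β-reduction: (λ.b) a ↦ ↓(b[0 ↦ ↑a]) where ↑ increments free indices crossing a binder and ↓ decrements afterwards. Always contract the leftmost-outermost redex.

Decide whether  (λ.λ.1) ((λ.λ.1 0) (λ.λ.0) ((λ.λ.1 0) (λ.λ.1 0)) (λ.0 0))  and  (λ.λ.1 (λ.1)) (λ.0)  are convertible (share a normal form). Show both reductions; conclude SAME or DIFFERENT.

Answer: DIFFERENT — A ⇓ λ.λ.0 0, B ⇓ λ.λ.1

Reduction:
Term A:
  start: (λ.λ.1) ((λ.λ.1 0) (λ.λ.0) ((λ.λ.1 0) (λ.λ.1 0)) (λ.0 0))
  step 1: λ.(λ.λ.1 0) (λ.λ.0) ((λ.λ.1 0) (λ.λ.1 0)) (λ.0 0)
  step 2: λ.(λ.(λ.λ.0) 0) ((λ.λ.1 0) (λ.λ.1 0)) (λ.0 0)
  step 3: λ.(λ.λ.0) ((λ.λ.1 0) (λ.λ.1 0)) (λ.0 0)
  step 4: λ.(λ.0) (λ.0 0)
  step 5: λ.λ.0 0

Term B:
  start: (λ.λ.1 (λ.1)) (λ.0)
  step 1: λ.(λ.0) (λ.1)
  step 2: λ.λ.1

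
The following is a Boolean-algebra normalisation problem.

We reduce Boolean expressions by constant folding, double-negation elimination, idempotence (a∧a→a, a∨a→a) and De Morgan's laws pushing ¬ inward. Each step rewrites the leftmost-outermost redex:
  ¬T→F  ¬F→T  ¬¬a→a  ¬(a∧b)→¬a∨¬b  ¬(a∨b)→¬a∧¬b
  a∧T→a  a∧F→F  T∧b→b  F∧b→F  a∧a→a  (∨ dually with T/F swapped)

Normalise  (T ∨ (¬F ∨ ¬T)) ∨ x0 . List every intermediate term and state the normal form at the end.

  start: (T ∨ (¬F ∨ ¬T)) ∨ x0
  step 1: T ∨ x0
  step 2: T

Answer: normal form = T  (in 2 steps)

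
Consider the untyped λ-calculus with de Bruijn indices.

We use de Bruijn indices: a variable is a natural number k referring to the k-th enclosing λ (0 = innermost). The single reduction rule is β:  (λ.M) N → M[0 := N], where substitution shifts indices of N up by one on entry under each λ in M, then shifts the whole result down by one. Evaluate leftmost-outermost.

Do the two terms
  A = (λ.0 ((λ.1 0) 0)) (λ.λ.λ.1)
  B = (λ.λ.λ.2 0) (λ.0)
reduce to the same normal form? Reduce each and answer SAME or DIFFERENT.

Term A:
  start: (λ.0 ((λ.1 0) 0)) (λ.λ.λ.1)
  step 1: (λ.λ.λ.1) ((λ.(λ.λ.λ.1) 0) (λ.λ.λ.1))
  step 2: λ.λ.1

Term B:
  start: (λ.λ.λ.2 0) (λ.0)
  step 1: λ.λ.(λ.0) 0
  step 2: λ.λ.0

Answer: DIFFERENT — A ⇓ λ.λ.1, B ⇓ λ.λ.0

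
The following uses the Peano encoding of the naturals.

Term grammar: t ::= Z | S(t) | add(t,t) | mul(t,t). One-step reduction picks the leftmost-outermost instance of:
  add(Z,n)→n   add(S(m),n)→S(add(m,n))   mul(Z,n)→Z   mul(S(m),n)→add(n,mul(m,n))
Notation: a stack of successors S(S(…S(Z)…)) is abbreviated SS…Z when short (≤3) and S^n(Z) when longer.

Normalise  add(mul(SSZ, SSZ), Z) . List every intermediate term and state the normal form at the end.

  start: add(mul(SSZ, SSZ), Z)
  step 1: add(add(SSZ, mul(SZ, SSZ)), Z)
  step 2: add(S(add(SZ, mul(SZ, SSZ))), Z)
  step 3: S(add(add(SZ, mul(SZ, SSZ)), Z))
  step 4: S(add(S(add(Z, mul(SZ, SSZ))), Z))
  step 5: S(S(add(add(Z, mul(SZ, SSZ)), Z)))
  step 6: S(S(add(mul(SZ, SSZ), Z)))
  step 7: S(S(add(add(SSZ, mul(Z, SSZ)), Z)))
  step 8: S(S(add(S(add(SZ, mul(Z, SSZ))), Z)))
  step 9: S(S(S(add(add(SZ, mul(Z, SSZ)), Z))))
  step 10: S(S(S(add(S(add(Z, mul(Z, SSZ))), Z))))
  step 11: S(S(S(S(add(add(Z, mul(Z, SSZ)), Z)))))
  step 12: S(S(S(S(add(mul(Z, SSZ), Z)))))
  step 13: S(S(S(S(add(Z, Z)))))
  step 14: S^4(Z)

Answer: normal form = S^4(Z)  (in 14 steps)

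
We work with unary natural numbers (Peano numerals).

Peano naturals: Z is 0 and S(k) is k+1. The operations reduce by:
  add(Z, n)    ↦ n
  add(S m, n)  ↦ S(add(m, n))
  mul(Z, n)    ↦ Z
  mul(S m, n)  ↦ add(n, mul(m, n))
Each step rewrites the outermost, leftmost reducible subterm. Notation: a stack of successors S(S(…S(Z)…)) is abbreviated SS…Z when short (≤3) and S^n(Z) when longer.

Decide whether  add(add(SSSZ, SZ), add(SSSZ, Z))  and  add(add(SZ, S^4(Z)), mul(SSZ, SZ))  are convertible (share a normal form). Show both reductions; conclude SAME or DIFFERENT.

Answer: SAME — A ⇓ S^7(Z), B ⇓ S^7(Z)

Reduction:
Term A:
  start: add(add(SSSZ, SZ), add(SSSZ, Z))
  →1  add(S(add(SSZ, SZ)), add(SSSZ, Z))
  →2  S(add(add(SSZ, SZ), add(SSSZ, Z)))
  →3  S(add(S(add(SZ, SZ)), add(SSSZ, Z)))
  →4  S(S(add(add(SZ, SZ), add(SSSZ, Z))))
  →5  S(S(add(S(add(Z, SZ)), add(SSSZ, Z))))
  →6  S(S(S(add(add(Z, SZ), add(SSSZ, Z)))))
  →7  S(S(S(add(SZ, add(SSSZ, Z)))))
  →8  S(S(S(S(add(Z, add(SSSZ, Z))))))
  →9  S(S(S(S(add(SSSZ, Z)))))
  →10  S(S(S(S(S(add(SSZ, Z))))))
  →11  S(S(S(S(S(S(add(SZ, Z)))))))
  →12  S(S(S(S(S(S(S(add(Z, Z))))))))
  →13  S^7(Z)

Term B:
  start: add(add(SZ, S^4(Z)), mul(SSZ, SZ))
  →1  add(S(add(Z, S^4(Z))), mul(SSZ, SZ))
  →2  S(add(add(Z, S^4(Z)), mul(SSZ, SZ)))
  →3  S(add(S^4(Z), mul(SSZ, SZ)))
  →4  S(S(add(SSSZ, mul(SSZ, SZ))))
  →5  S(S(S(add(SSZ, mul(SSZ, SZ)))))
  →6  S(S(S(S(add(SZ, mul(SSZ, SZ))))))
  →7  S(S(S(S(S(add(Z, mul(SSZ, SZ)))))))
  →8  S(S(S(S(S(mul(SSZ, SZ))))))
  →9  S(S(S(S(S(add(SZ, mul(SZ, SZ)))))))
  →10  S(S(S(S(S(S(add(Z, mul(SZ, SZ))))))))
  →11  S(S(S(S(S(S(mul(SZ, SZ)))))))
  →12  S(S(S(S(S(S(add(SZ, mul(Z, SZ))))))))
  →13  S(S(S(S(S(S(S(add(Z, mul(Z, SZ)))))))))
  →14  S(S(S(S(S(S(S(mul(Z, SZ))))))))
  →15  S^7(Z)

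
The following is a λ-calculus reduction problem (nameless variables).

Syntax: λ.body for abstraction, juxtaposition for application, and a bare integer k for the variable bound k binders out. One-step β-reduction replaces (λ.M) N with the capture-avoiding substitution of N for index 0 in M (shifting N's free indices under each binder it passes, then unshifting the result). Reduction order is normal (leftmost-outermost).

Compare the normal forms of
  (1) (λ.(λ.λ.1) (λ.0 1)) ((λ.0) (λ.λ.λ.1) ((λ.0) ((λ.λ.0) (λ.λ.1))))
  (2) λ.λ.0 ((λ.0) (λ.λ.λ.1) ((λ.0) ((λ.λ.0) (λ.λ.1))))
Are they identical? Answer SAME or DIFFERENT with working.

Answer: SAME — A ⇓ λ.λ.0 (λ.λ.1), B ⇓ λ.λ.0 (λ.λ.1)

Working:
Term A:
  start: (λ.(λ.λ.1) (λ.0 1)) ((λ.0) (λ.λ.λ.1) ((λ.0) ((λ.λ.0) (λ.λ.1))))
  step 1: (λ.λ.1) (λ.0 ((λ.0) (λ.λ.λ.1) ((λ.0) ((λ.λ.0) (λ.λ.1)))))
  step 2: λ.λ.0 ((λ.0) (λ.λ.λ.1) ((λ.0) ((λ.λ.0) (λ.λ.1))))
  step 3: λ.λ.0 ((λ.λ.λ.1) ((λ.0) ((λ.λ.0) (λ.λ.1))))
  step 4: λ.λ.0 (λ.λ.1)

Term B:
  start: λ.λ.0 ((λ.0) (λ.λ.λ.1) ((λ.0) ((λ.λ.0) (λ.λ.1))))
  step 1: λ.λ.0 ((λ.λ.λ.1) ((λ.0) ((λ.λ.0) (λ.λ.1))))
  step 2: λ.λ.0 (λ.λ.1)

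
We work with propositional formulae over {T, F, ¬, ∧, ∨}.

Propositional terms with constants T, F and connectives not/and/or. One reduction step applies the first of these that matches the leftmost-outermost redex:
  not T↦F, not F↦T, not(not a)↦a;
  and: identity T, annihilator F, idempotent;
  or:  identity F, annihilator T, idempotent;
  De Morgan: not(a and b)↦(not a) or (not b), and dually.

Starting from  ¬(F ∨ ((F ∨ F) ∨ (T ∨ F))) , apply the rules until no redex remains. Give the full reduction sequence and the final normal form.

  start: ¬(F ∨ ((F ∨ F) ∨ (T ∨ F)))
  step 1: ¬F ∧ ¬((F ∨ F) ∨ (T ∨ F))
  step 2: T ∧ ¬((F ∨ F) ∨ (T ∨ F))
  step 3: ¬((F ∨ F) ∨ (T ∨ F))
  step 4: ¬(F ∨ F) ∧ ¬(T ∨ F)
  step 5: (¬F ∧ ¬F) ∧ ¬(T ∨ F)
  step 6: ¬F ∧ ¬(T ∨ F)
  step 7: T ∧ ¬(T ∨ F)
  step 8: ¬(T ∨ F)
  step 9: ¬T ∧ ¬F
  step 10: F ∧ ¬F
  step 11: F

Answer: normal form = F  (in 11 steps)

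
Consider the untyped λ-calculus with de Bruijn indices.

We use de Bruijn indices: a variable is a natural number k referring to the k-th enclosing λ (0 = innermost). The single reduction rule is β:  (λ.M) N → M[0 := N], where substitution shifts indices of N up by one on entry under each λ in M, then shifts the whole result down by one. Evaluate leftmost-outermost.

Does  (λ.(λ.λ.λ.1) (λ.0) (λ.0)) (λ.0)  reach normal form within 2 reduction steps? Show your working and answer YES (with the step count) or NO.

  start: (λ.(λ.λ.λ.1) (λ.0) (λ.0)) (λ.0)
  →1  (λ.λ.λ.1) (λ.0) (λ.0)
  →2  (λ.λ.1) (λ.0)

Answer: NO — after 2 steps the term is (λ.λ.1) (λ.0), not yet normal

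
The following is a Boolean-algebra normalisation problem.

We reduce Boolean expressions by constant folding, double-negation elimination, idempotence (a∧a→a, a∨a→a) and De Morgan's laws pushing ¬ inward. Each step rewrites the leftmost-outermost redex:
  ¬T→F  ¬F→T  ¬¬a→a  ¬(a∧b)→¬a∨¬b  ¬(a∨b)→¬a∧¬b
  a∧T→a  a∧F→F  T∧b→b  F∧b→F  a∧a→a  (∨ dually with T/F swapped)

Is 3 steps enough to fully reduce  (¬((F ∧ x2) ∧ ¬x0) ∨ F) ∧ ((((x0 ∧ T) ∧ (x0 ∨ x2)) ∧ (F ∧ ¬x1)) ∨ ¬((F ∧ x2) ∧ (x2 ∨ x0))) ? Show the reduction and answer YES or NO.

  start: (¬((F ∧ x2) ∧ ¬x0) ∨ F) ∧ ((((x0 ∧ T) ∧ (x0 ∨ x2)) ∧ (F ∧ ¬x1)) ∨ ¬((F ∧ x2) ∧ (x2 ∨ x0)))
  →1  ¬((F ∧ x2) ∧ ¬x0) ∧ ((((x0 ∧ T) ∧ (x0 ∨ x2)) ∧ (F ∧ ¬x1)) ∨ ¬((F ∧ x2) ∧ (x2 ∨ x0)))
  →2  (¬(F ∧ x2) ∨ ¬¬x0) ∧ ((((x0 ∧ T) ∧ (x0 ∨ x2)) ∧ (F ∧ ¬x1)) ∨ ¬((F ∧ x2) ∧ (x2 ∨ x0)))
  →3  ((¬F ∨ ¬x2) ∨ ¬¬x0) ∧ ((((x0 ∧ T) ∧ (x0 ∨ x2)) ∧ (F ∧ ¬x1)) ∨ ¬((F ∧ x2) ∧ (x2 ∨ x0)))

Answer: NO — after 3 steps the term is ((¬F ∨ ¬x2) ∨ ¬¬x0) ∧ ((((x0 ∧ T) ∧ (x0 ∨ x2)) ∧ (F ∧ ¬x1)) ∨ ¬((F ∧ x2) ∧ (x2 ∨ x0))), not yet normal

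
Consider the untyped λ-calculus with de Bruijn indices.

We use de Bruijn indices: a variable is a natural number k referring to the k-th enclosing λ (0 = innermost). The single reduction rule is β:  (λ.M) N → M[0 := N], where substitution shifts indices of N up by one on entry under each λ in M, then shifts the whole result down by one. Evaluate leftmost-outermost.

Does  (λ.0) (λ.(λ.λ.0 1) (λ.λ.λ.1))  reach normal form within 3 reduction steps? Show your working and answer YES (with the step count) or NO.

Answer: YES — reaches normal form λ.λ.0 (λ.λ.λ.1) in 2 ≤ 3 steps

Derivation:
  start: (λ.0) (λ.(λ.λ.0 1) (λ.λ.λ.1))
  step 1: λ.(λ.λ.0 1) (λ.λ.λ.1)
  step 2: λ.λ.0 (λ.λ.λ.1)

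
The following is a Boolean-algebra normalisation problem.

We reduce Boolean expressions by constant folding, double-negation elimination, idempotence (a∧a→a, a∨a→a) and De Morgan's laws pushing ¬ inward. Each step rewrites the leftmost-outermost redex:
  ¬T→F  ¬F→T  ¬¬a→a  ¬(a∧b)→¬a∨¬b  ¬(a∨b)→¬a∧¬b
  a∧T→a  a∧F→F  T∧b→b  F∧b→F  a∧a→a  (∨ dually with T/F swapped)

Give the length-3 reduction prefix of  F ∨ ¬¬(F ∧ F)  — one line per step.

  start: F ∨ ¬¬(F ∧ F)
  [1] ¬¬(F ∧ F)
  [2] F ∧ F
  [3] F

Answer: after 3 steps: F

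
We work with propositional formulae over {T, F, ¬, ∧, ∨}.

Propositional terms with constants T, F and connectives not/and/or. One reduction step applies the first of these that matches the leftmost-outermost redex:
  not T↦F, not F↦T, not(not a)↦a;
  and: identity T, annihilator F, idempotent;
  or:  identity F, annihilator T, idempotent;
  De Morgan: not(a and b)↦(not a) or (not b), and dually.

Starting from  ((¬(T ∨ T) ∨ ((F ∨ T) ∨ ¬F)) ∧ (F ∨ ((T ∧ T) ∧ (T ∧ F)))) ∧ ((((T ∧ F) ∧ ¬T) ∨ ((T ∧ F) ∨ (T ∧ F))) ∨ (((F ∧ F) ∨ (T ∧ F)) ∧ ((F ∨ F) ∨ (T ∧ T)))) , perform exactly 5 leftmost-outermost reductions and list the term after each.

  start: ((¬(T ∨ T) ∨ ((F ∨ T) ∨ ¬F)) ∧ (F ∨ ((T ∧ T) ∧ (T ∧ F)))) ∧ ((((T ∧ F) ∧ ¬T) ∨ ((T ∧ F) ∨ (T ∧ F))) ∨ (((F ∧ F) ∨ (T ∧ F)) ∧ ((F ∨ F) ∨ (T ∧ T))))
  step 1: (((¬T ∧ ¬T) ∨ ((F ∨ T) ∨ ¬F)) ∧ (F ∨ ((T ∧ T) ∧ (T ∧ F)))) ∧ ((((T ∧ F) ∧ ¬T) ∨ ((T ∧ F) ∨ (T ∧ F))) ∨ (((F ∧ F) ∨ (T ∧ F)) ∧ ((F ∨ F) ∨ (T ∧ T))))
  step 2: ((¬T ∨ ((F ∨ T) ∨ ¬F)) ∧ (F ∨ ((T ∧ T) ∧ (T ∧ F)))) ∧ ((((T ∧ F) ∧ ¬T) ∨ ((T ∧ F) ∨ (T ∧ F))) ∨ (((F ∧ F) ∨ (T ∧ F)) ∧ ((F ∨ F) ∨ (T ∧ T))))
  step 3: ((F ∨ ((F ∨ T) ∨ ¬F)) ∧ (F ∨ ((T ∧ T) ∧ (T ∧ F)))) ∧ ((((T ∧ F) ∧ ¬T) ∨ ((T ∧ F) ∨ (T ∧ F))) ∨ (((F ∧ F) ∨ (T ∧ F)) ∧ ((F ∨ F) ∨ (T ∧ T))))
  step 4: (((F ∨ T) ∨ ¬F) ∧ (F ∨ ((T ∧ T) ∧ (T ∧ F)))) ∧ ((((T ∧ F) ∧ ¬T) ∨ ((T ∧ F) ∨ (T ∧ F))) ∨ (((F ∧ F) ∨ (T ∧ F)) ∧ ((F ∨ F) ∨ (T ∧ T))))
  step 5: ((T ∨ ¬F) ∧ (F ∨ ((T ∧ T) ∧ (T ∧ F)))) ∧ ((((T ∧ F) ∧ ¬T) ∨ ((T ∧ F) ∨ (T ∧ F))) ∨ (((F ∧ F) ∨ (T ∧ F)) ∧ ((F ∨ F) ∨ (T ∧ T))))

Answer: after 5 steps: ((T ∨ ¬F) ∧ (F ∨ ((T ∧ T) ∧ (T ∧ F)))) ∧ ((((T ∧ F) ∧ ¬T) ∨ ((T ∧ F) ∨ (T ∧ F))) ∨ (((F ∧ F) ∨ (T ∧ F)) ∧ ((F ∨ F) ∨ (T ∧ T))))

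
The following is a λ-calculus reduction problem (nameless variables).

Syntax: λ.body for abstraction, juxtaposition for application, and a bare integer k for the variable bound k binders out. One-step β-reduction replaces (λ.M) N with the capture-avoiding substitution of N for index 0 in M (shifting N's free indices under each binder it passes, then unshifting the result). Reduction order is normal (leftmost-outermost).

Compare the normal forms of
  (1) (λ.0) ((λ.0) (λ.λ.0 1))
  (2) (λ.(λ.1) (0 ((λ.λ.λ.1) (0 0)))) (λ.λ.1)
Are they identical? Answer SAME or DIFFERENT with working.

Term A:
  start: (λ.0) ((λ.0) (λ.λ.0 1))
  →1  (λ.0) (λ.λ.0 1)
  →2  λ.λ.0 1

Term B:
  start: (λ.(λ.1) (0 ((λ.λ.λ.1) (0 0)))) (λ.λ.1)
  →1  (λ.λ.λ.1) ((λ.λ.1) ((λ.λ.λ.1) ((λ.λ.1) (λ.λ.1))))
  →2  λ.λ.1

Answer: DIFFERENT — A ⇓ λ.λ.0 1, B ⇓ λ.λ.1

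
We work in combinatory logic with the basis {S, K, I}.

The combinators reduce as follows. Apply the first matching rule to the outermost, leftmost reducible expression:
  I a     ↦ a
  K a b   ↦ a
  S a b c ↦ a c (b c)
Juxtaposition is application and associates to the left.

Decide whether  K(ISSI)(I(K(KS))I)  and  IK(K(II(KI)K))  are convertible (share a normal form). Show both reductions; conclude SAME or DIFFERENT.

Term A:
  start: K(ISSI)(I(K(KS))I)
  [1] ISSI
  [2] SSI

Term B:
  start: IK(K(II(KI)K))
  [1] K(K(II(KI)K))
  [2] K(K(I(KI)K))
  [3] K(K(KIK))
  [4] K(KI)

Answer: DIFFERENT — A ⇓ SSI, B ⇓ K(KI)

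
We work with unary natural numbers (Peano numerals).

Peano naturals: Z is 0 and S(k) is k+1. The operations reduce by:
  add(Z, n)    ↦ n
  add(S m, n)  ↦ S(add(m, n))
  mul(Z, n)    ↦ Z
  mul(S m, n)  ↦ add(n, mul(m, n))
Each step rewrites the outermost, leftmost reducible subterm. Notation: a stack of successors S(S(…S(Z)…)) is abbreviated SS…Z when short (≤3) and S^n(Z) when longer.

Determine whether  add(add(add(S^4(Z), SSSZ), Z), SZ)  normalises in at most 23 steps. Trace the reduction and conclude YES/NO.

Answer: YES — reaches normal form S^8(Z) in 21 ≤ 23 steps

Working:
  start: add(add(add(S^4(Z), SSSZ), Z), SZ)
  →1  add(add(S(add(SSSZ, SSSZ)), Z), SZ)
  →2  add(S(add(add(SSSZ, SSSZ), Z)), SZ)
  →3  S(add(add(add(SSSZ, SSSZ), Z), SZ))
  →4  S(add(add(S(add(SSZ, SSSZ)), Z), SZ))
  →5  S(add(S(add(add(SSZ, SSSZ), Z)), SZ))
  →6  S(S(add(add(add(SSZ, SSSZ), Z), SZ)))
  →7  S(S(add(add(S(add(SZ, SSSZ)), Z), SZ)))
  →8  S(S(add(S(add(add(SZ, SSSZ), Z)), SZ)))
  →9  S(S(S(add(add(add(SZ, SSSZ), Z), SZ))))
  →10  S(S(S(add(add(S(add(Z, SSSZ)), Z), SZ))))
  →11  S(S(S(add(S(add(add(Z, SSSZ), Z)), SZ))))
  →12  S(S(S(S(add(add(add(Z, SSSZ), Z), SZ)))))
  →13  S(S(S(S(add(add(SSSZ, Z), SZ)))))
  →14  S(S(S(S(add(S(add(SSZ, Z)), SZ)))))
  →15  S(S(S(S(S(add(add(SSZ, Z), SZ))))))
  →16  S(S(S(S(S(add(S(add(SZ, Z)), SZ))))))
  →17  S(S(S(S(S(S(add(add(SZ, Z), SZ)))))))
  →18  S(S(S(S(S(S(add(S(add(Z, Z)), SZ)))))))
  →19  S(S(S(S(S(S(S(add(add(Z, Z), SZ))))))))
  →20  S(S(S(S(S(S(S(add(Z, SZ))))))))
  →21  S^8(Z)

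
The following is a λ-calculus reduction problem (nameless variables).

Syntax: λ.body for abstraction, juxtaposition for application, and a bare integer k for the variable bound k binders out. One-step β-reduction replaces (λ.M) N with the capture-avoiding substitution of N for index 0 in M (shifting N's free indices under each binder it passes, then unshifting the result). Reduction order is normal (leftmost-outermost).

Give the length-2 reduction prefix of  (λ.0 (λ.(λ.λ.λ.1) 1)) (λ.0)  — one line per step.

Answer: after 2 steps: λ.(λ.λ.λ.1) (λ.0)

Working:
  start: (λ.0 (λ.(λ.λ.λ.1) 1)) (λ.0)
  [1] (λ.0) (λ.(λ.λ.λ.1) (λ.0))
  [2] λ.(λ.λ.λ.1) (λ.0)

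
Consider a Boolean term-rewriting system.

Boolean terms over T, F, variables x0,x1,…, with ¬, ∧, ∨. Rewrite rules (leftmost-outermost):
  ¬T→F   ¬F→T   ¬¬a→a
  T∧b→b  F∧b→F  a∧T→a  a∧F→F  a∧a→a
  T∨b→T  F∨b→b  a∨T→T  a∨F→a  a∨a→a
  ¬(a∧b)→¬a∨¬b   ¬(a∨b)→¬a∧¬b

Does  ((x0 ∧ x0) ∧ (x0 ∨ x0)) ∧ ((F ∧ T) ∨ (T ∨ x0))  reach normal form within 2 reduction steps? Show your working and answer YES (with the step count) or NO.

  start: ((x0 ∧ x0) ∧ (x0 ∨ x0)) ∧ ((F ∧ T) ∨ (T ∨ x0))
  step 1: (x0 ∧ (x0 ∨ x0)) ∧ ((F ∧ T) ∨ (T ∨ x0))
  step 2: (x0 ∧ x0) ∧ ((F ∧ T) ∨ (T ∨ x0))

Answer: NO — after 2 steps the term is (x0 ∧ x0) ∧ ((F ∧ T) ∨ (T ∨ x0)), not yet normal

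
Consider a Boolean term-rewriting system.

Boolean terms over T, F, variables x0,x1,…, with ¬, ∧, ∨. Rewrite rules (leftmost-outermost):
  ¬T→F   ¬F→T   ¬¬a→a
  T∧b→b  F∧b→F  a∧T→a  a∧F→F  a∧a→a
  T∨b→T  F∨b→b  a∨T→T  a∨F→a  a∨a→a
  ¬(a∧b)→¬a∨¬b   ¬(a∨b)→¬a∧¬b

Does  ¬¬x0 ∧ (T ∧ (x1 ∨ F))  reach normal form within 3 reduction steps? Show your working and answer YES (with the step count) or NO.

Answer: YES — reaches normal form x0 ∧ x1 in 3 ≤ 3 steps

Reduction:
  start: ¬¬x0 ∧ (T ∧ (x1 ∨ F))
  →1  x0 ∧ (T ∧ (x1 ∨ F))
  →2  x0 ∧ (x1 ∨ F)
  →3  x0 ∧ x1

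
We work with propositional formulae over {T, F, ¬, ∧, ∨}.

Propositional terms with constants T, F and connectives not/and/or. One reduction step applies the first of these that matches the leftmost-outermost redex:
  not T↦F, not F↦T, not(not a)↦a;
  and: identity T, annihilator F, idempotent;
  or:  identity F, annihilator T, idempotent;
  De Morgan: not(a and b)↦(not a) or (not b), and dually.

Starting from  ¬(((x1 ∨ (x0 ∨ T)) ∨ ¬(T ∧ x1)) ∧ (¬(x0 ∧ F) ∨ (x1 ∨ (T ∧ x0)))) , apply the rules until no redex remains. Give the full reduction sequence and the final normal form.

  start: ¬(((x1 ∨ (x0 ∨ T)) ∨ ¬(T ∧ x1)) ∧ (¬(x0 ∧ F) ∨ (x1 ∨ (T ∧ x0))))
  →1  ¬((x1 ∨ (x0 ∨ T)) ∨ ¬(T ∧ x1)) ∨ ¬(¬(x0 ∧ F) ∨ (x1 ∨ (T ∧ x0)))
  →2  (¬(x1 ∨ (x0 ∨ T)) ∧ ¬¬(T ∧ x1)) ∨ ¬(¬(x0 ∧ F) ∨ (x1 ∨ (T ∧ x0)))
  →3  ((¬x1 ∧ ¬(x0 ∨ T)) ∧ ¬¬(T ∧ x1)) ∨ ¬(¬(x0 ∧ F) ∨ (x1 ∨ (T ∧ x0)))
  →4  ((¬x1 ∧ (¬x0 ∧ ¬T)) ∧ ¬¬(T ∧ x1)) ∨ ¬(¬(x0 ∧ F) ∨ (x1 ∨ (T ∧ x0)))
  →5  ((¬x1 ∧ (¬x0 ∧ F)) ∧ ¬¬(T ∧ x1)) ∨ ¬(¬(x0 ∧ F) ∨ (x1 ∨ (T ∧ x0)))
  →6  ((¬x1 ∧ F) ∧ ¬¬(T ∧ x1)) ∨ ¬(¬(x0 ∧ F) ∨ (x1 ∨ (T ∧ x0)))
  →7  (F ∧ ¬¬(T ∧ x1)) ∨ ¬(¬(x0 ∧ F) ∨ (x1 ∨ (T ∧ x0)))
  →8  F ∨ ¬(¬(x0 ∧ F) ∨ (x1 ∨ (T ∧ x0)))
  →9  ¬(¬(x0 ∧ F) ∨ (x1 ∨ (T ∧ x0)))
  →10  ¬¬(x0 ∧ F) ∧ ¬(x1 ∨ (T ∧ x0))
  →11  (x0 ∧ F) ∧ ¬(x1 ∨ (T ∧ x0))
  →12  F ∧ ¬(x1 ∨ (T ∧ x0))
  →13  F

Answer: normal form = F  (in 13 steps)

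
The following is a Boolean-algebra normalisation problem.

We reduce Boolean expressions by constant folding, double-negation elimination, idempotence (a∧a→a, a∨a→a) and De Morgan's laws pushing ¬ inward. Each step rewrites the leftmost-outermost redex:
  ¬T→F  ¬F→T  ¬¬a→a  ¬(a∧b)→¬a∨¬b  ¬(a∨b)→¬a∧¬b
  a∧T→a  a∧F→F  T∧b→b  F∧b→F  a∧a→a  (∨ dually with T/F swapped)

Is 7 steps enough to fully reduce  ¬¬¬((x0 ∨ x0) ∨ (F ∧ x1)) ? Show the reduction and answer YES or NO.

  start: ¬¬¬((x0 ∨ x0) ∨ (F ∧ x1))
  [1] ¬((x0 ∨ x0) ∨ (F ∧ x1))
  [2] ¬(x0 ∨ x0) ∧ ¬(F ∧ x1)
  [3] (¬x0 ∧ ¬x0) ∧ ¬(F ∧ x1)
  [4] ¬x0 ∧ ¬(F ∧ x1)
  [5] ¬x0 ∧ (¬F ∨ ¬x1)
  [6] ¬x0 ∧ (T ∨ ¬x1)
  [7] ¬x0 ∧ T

Answer: NO — after 7 steps the term is ¬x0 ∧ T, not yet normal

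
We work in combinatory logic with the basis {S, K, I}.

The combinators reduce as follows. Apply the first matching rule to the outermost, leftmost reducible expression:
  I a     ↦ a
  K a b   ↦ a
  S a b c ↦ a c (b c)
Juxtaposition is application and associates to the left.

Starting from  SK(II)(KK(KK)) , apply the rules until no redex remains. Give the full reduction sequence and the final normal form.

Answer: normal form = K  (in 3 steps)

Reduction:
  start: SK(II)(KK(KK))
  step 1: K(KK(KK))(II(KK(KK)))
  step 2: KK(KK)
  step 3: K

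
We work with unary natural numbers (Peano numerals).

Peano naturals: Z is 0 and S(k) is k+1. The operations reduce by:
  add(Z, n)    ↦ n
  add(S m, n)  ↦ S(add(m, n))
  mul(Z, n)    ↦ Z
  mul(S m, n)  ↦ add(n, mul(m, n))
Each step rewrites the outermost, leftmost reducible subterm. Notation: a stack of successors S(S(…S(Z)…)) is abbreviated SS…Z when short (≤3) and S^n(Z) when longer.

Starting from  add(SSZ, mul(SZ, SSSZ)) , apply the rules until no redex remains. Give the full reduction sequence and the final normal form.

Answer: normal form = S^5(Z)  (in 9 steps)

Working:
  start: add(SSZ, mul(SZ, SSSZ))
  [1] S(add(SZ, mul(SZ, SSSZ)))
  [2] S(S(add(Z, mul(SZ, SSSZ))))
  [3] S(S(mul(SZ, SSSZ)))
  [4] S(S(add(SSSZ, mul(Z, SSSZ))))
  [5] S(S(S(add(SSZ, mul(Z, SSSZ)))))
  [6] S(S(S(S(add(SZ, mul(Z, SSSZ))))))
  [7] S(S(S(S(S(add(Z, mul(Z, SSSZ)))))))
  [8] S(S(S(S(S(mul(Z, SSSZ))))))
  [9] S^5(Z)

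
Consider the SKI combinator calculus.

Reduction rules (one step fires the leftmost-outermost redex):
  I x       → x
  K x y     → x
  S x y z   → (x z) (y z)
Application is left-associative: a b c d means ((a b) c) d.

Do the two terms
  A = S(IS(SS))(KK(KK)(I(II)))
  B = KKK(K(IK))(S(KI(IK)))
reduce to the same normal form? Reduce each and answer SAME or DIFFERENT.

Answer: DIFFERENT — A ⇓ S(S(SS))(KI), B ⇓ KK

Reduction:
Term A:
  start: S(IS(SS))(KK(KK)(I(II)))
  [1] S(S(SS))(KK(KK)(I(II)))
  [2] S(S(SS))(K(I(II)))
  [3] S(S(SS))(K(II))
  [4] S(S(SS))(KI)

Term B:
  start: KKK(K(IK))(S(KI(IK)))
  [1] K(K(IK))(S(KI(IK)))
  [2] K(IK)
  [3] KK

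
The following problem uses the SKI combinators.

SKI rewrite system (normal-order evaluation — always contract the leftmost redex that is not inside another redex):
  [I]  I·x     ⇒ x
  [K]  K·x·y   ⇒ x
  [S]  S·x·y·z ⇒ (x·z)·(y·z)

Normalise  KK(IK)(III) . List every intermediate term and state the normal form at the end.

Answer: normal form = KI  (in 3 steps)

Working:
  start: KK(IK)(III)
  step 1: K(III)
  step 2: K(II)
  step 3: KI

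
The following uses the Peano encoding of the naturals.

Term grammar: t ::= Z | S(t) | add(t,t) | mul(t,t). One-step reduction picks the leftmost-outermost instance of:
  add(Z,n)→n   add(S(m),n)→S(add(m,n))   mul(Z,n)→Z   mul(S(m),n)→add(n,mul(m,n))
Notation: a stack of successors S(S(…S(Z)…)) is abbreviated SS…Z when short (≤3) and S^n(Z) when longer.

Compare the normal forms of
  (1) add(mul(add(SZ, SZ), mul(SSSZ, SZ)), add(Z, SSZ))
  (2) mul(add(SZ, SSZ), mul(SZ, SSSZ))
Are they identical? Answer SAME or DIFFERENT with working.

Term A:
  start: add(mul(add(SZ, SZ), mul(SSSZ, SZ)), add(Z, SSZ))
  step 1: add(mul(S(add(Z, SZ)), mul(SSSZ, SZ)), add(Z, SSZ))
  step 2: add(add(mul(SSSZ, SZ), mul(add(Z, SZ), mul(SSSZ, SZ))), add(Z, SSZ))
  step 3: add(add(add(SZ, mul(SSZ, SZ)), mul(add(Z, SZ), mul(SSSZ, SZ))), add(Z, SSZ))
  step 4: add(add(S(add(Z, mul(SSZ, SZ))), mul(add(Z, SZ), mul(SSSZ, SZ))), add(Z, SSZ))
  step 5: add(S(add(add(Z, mul(SSZ, SZ)), mul(add(Z, SZ), mul(SSSZ, SZ)))), add(Z, SSZ))
  step 6: S(add(add(add(Z, mul(SSZ, SZ)), mul(add(Z, SZ), mul(SSSZ, SZ))), add(Z, SSZ)))
  step 7: S(add(add(mul(SSZ, SZ), mul(add(Z, SZ), mul(SSSZ, SZ))), add(Z, SSZ)))
  step 8: S(add(add(add(SZ, mul(SZ, SZ)), mul(add(Z, SZ), mul(SSSZ, SZ))), add(Z, SSZ)))
  step 9: S(add(add(S(add(Z, mul(SZ, SZ))), mul(add(Z, SZ), mul(SSSZ, SZ))), add(Z, SSZ)))
  step 10: S(add(S(add(add(Z, mul(SZ, SZ)), mul(add(Z, SZ), mul(SSSZ, SZ)))), add(Z, SSZ)))
  step 11: S(S(add(add(add(Z, mul(SZ, SZ)), mul(add(Z, SZ), mul(SSSZ, SZ))), add(Z, SSZ))))
  step 12: S(S(add(add(mul(SZ, SZ), mul(add(Z, SZ), mul(SSSZ, SZ))), add(Z, SSZ))))
  step 13: S(S(add(add(add(SZ, mul(Z, SZ)), mul(add(Z, SZ), mul(SSSZ, SZ))), add(Z, SSZ))))
  step 14: S(S(add(add(S(add(Z, mul(Z, SZ))), mul(add(Z, SZ), mul(SSSZ, SZ))), add(Z, SSZ))))
  step 15: S(S(add(S(add(add(Z, mul(Z, SZ)), mul(add(Z, SZ), mul(SSSZ, SZ)))), add(Z, SSZ))))
  step 16: S(S(S(add(add(add(Z, mul(Z, SZ)), mul(add(Z, SZ), mul(SSSZ, SZ))), add(Z, SSZ)))))
  step 17: S(S(S(add(add(mul(Z, SZ), mul(add(Z, SZ), mul(SSSZ, SZ))), add(Z, SSZ)))))
  step 18: S(S(S(add(add(Z, mul(add(Z, SZ), mul(SSSZ, SZ))), add(Z, SSZ)))))
  step 19: S(S(S(add(mul(add(Z, SZ), mul(SSSZ, SZ)), add(Z, SSZ)))))
  step 20: S(S(S(add(mul(SZ, mul(SSSZ, SZ)), add(Z, SSZ)))))
  step 21: S(S(S(add(add(mul(SSSZ, SZ), mul(Z, mul(SSSZ, SZ))), add(Z, SSZ)))))
  step 22: S(S(S(add(add(add(SZ, mul(SSZ, SZ)), mul(Z, mul(SSSZ, SZ))), add(Z, SSZ)))))
  step 23: S(S(S(add(add(S(add(Z, mul(SSZ, SZ))), mul(Z, mul(SSSZ, SZ))), add(Z, SSZ)))))
  step 24: S(S(S(add(S(add(add(Z, mul(SSZ, SZ)), mul(Z, mul(SSSZ, SZ)))), add(Z, SSZ)))))
  step 25: S(S(S(S(add(add(add(Z, mul(SSZ, SZ)), mul(Z, mul(SSSZ, SZ))), add(Z, SSZ))))))
  step 26: S(S(S(S(add(add(mul(SSZ, SZ), mul(Z, mul(SSSZ, SZ))), add(Z, SSZ))))))
  step 27: S(S(S(S(add(add(add(SZ, mul(SZ, SZ)), mul(Z, mul(SSSZ, SZ))), add(Z, SSZ))))))
  step 28: S(S(S(S(add(add(S(add(Z, mul(SZ, SZ))), mul(Z, mul(SSSZ, SZ))), add(Z, SSZ))))))
  step 29: S(S(S(S(add(S(add(add(Z, mul(SZ, SZ)), mul(Z, mul(SSSZ, SZ)))), add(Z, SSZ))))))
  step 30: S(S(S(S(S(add(add(add(Z, mul(SZ, SZ)), mul(Z, mul(SSSZ, SZ))), add(Z, SSZ)))))))
  step 31: S(S(S(S(S(add(add(mul(SZ, SZ), mul(Z, mul(SSSZ, SZ))), add(Z, SSZ)))))))
  step 32: S(S(S(S(S(add(add(add(SZ, mul(Z, SZ)), mul(Z, mul(SSSZ, SZ))), add(Z, SSZ)))))))
  step 33: S(S(S(S(S(add(add(S(add(Z, mul(Z, SZ))), mul(Z, mul(SSSZ, SZ))), add(Z, SSZ)))))))
  step 34: S(S(S(S(S(add(S(add(add(Z, mul(Z, SZ)), mul(Z, mul(SSSZ, SZ)))), add(Z, SSZ)))))))
  step 35: S(S(S(S(S(S(add(add(add(Z, mul(Z, SZ)), mul(Z, mul(SSSZ, SZ))), add(Z, SSZ))))))))
  step 36: S(S(S(S(S(S(add(add(mul(Z, SZ), mul(Z, mul(SSSZ, SZ))), add(Z, SSZ))))))))
  step 37: S(S(S(S(S(S(add(add(Z, mul(Z, mul(SSSZ, SZ))), add(Z, SSZ))))))))
  step 38: S(S(S(S(S(S(add(mul(Z, mul(SSSZ, SZ)), add(Z, SSZ))))))))
  step 39: S(S(S(S(S(S(add(Z, add(Z, SSZ))))))))
  step 40: S(S(S(S(S(S(add(Z, SSZ)))))))
  step 41: S^8(Z)

Term B:
  start: mul(add(SZ, SSZ), mul(SZ, SSSZ))
  step 1: mul(S(add(Z, SSZ)), mul(SZ, SSSZ))
  step 2: add(mul(SZ, SSSZ), mul(add(Z, SSZ), mul(SZ, SSSZ)))
  step 3: add(add(SSSZ, mul(Z, SSSZ)), mul(add(Z, SSZ), mul(SZ, SSSZ)))
  step 4: add(S(add(SSZ, mul(Z, SSSZ))), mul(add(Z, SSZ), mul(SZ, SSSZ)))
  step 5: S(add(add(SSZ, mul(Z, SSSZ)), mul(add(Z, SSZ), mul(SZ, SSSZ))))
  step 6: S(add(S(add(SZ, mul(Z, SSSZ))), mul(add(Z, SSZ), mul(SZ, SSSZ))))
  step 7: S(S(add(add(SZ, mul(Z, SSSZ)), mul(add(Z, SSZ), mul(SZ, SSSZ)))))
  step 8: S(S(add(S(add(Z, mul(Z, SSSZ))), mul(add(Z, SSZ), mul(SZ, SSSZ)))))
  step 9: S(S(S(add(add(Z, mul(Z, SSSZ)), mul(add(Z, SSZ), mul(SZ, SSSZ))))))
  step 10: S(S(S(add(mul(Z, SSSZ), mul(add(Z, SSZ), mul(SZ, SSSZ))))))
  step 11: S(S(S(add(Z, mul(add(Z, SSZ), mul(SZ, SSSZ))))))
  step 12: S(S(S(mul(add(Z, SSZ), mul(SZ, SSSZ)))))
  step 13: S(S(S(mul(SSZ, mul(SZ, SSSZ)))))
  step 14: S(S(S(add(mul(SZ, SSSZ), mul(SZ, mul(SZ, SSSZ))))))
  step 15: S(S(S(add(add(SSSZ, mul(Z, SSSZ)), mul(SZ, mul(SZ, SSSZ))))))
  step 16: S(S(S(add(S(add(SSZ, mul(Z, SSSZ))), mul(SZ, mul(SZ, SSSZ))))))
  step 17: S(S(S(S(add(add(SSZ, mul(Z, SSSZ)), mul(SZ, mul(SZ, SSSZ)))))))
  step 18: S(S(S(S(add(S(add(SZ, mul(Z, SSSZ))), mul(SZ, mul(SZ, SSSZ)))))))
  step 19: S(S(S(S(S(add(add(SZ, mul(Z, SSSZ)), mul(SZ, mul(SZ, SSSZ))))))))
  step 20: S(S(S(S(S(add(S(add(Z, mul(Z, SSSZ))), mul(SZ, mul(SZ, SSSZ))))))))
  step 21: S(S(S(S(S(S(add(add(Z, mul(Z, SSSZ)), mul(SZ, mul(SZ, SSSZ)))))))))
  step 22: S(S(S(S(S(S(add(mul(Z, SSSZ), mul(SZ, mul(SZ, SSSZ)))))))))
  step 23: S(S(S(S(S(S(add(Z, mul(SZ, mul(SZ, SSSZ)))))))))
  step 24: S(S(S(S(S(S(mul(SZ, mul(SZ, SSSZ))))))))
  step 25: S(S(S(S(S(S(add(mul(SZ, SSSZ), mul(Z, mul(SZ, SSSZ)))))))))
  step 26: S(S(S(S(S(S(add(add(SSSZ, mul(Z, SSSZ)), mul(Z, mul(SZ, SSSZ)))))))))
  step 27: S(S(S(S(S(S(add(S(add(SSZ, mul(Z, SSSZ))), mul(Z, mul(SZ, SSSZ)))))))))
  step 28: S(S(S(S(S(S(S(add(add(SSZ, mul(Z, SSSZ)), mul(Z, mul(SZ, SSSZ))))))))))
  step 29: S(S(S(S(S(S(S(add(S(add(SZ, mul(Z, SSSZ))), mul(Z, mul(SZ, SSSZ))))))))))
  step 30: S(S(S(S(S(S(S(S(add(add(SZ, mul(Z, SSSZ)), mul(Z, mul(SZ, SSSZ)))))))))))
  step 31: S(S(S(S(S(S(S(S(add(S(add(Z, mul(Z, SSSZ))), mul(Z, mul(SZ, SSSZ)))))))))))
  step 32: S(S(S(S(S(S(S(S(S(add(add(Z, mul(Z, SSSZ)), mul(Z, mul(SZ, SSSZ))))))))))))
  step 33: S(S(S(S(S(S(S(S(S(add(mul(Z, SSSZ), mul(Z, mul(SZ, SSSZ))))))))))))
  step 34: S(S(S(S(S(S(S(S(S(add(Z, mul(Z, mul(SZ, SSSZ))))))))))))
  step 35: S(S(S(S(S(S(S(S(S(mul(Z, mul(SZ, SSSZ)))))))))))
  step 36: S^9(Z)

Answer: DIFFERENT — A ⇓ S^8(Z), B ⇓ S^9(Z)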